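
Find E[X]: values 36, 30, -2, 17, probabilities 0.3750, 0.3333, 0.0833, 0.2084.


E[X] = 36*0.3750 + 30*0.3333 - 2*0.0833 + 17*0.2084
= 13.5000 + 9.9990 - 0.1666 + 3.5428
= 26.8752

E[X] = 26.8752


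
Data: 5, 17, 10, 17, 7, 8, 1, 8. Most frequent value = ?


Frequencies: 1:1, 5:1, 7:1, 8:2, 10:1, 17:2
Max frequency = 2
Mode = 8, 17

Mode = 8, 17


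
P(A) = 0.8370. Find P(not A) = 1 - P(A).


P(not A) = 1 - 0.8370 = 0.1630

P(not A) = 0.1630


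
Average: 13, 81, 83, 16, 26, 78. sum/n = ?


Sum = 13 + 81 + 83 + 16 + 26 + 78 = 297
n = 6
Mean = 297/6 = 49.5000

Mean = 49.5000


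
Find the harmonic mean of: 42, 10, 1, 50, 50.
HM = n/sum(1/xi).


Sum of reciprocals = 1/42 + 1/10 + 1/1 + 1/50 + 1/50 = 1.163810
HM = 5/1.163810 = 4.2962

HM = 4.2962


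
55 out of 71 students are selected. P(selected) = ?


P = 55/71 = 0.7746

P = 0.7746


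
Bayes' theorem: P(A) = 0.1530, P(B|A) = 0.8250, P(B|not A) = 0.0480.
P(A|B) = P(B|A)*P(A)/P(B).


P(B) = P(B|A)*P(A) + P(B|A')*P(A')
= 0.8250*0.1530 + 0.0480*0.8470
= 0.126225 + 0.040656 = 0.166881
P(A|B) = 0.126225/0.166881 = 0.7564

P(A|B) = 0.7564


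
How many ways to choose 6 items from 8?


C(8,6) = 8!/(6! × 2!)
= 40320/(720 × 2)
= 28

C(8,6) = 28


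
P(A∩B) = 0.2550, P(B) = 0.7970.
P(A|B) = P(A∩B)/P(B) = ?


P(A|B) = 0.2550/0.7970 = 0.3199

P(A|B) = 0.3199


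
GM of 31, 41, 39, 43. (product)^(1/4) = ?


Product = 31 × 41 × 39 × 43 = 2131467
GM = 2131467^(1/4) = 38.2094

GM = 38.2094


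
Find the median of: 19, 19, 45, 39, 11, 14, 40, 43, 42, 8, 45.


Sorted: 8, 11, 14, 19, 19, 39, 40, 42, 43, 45, 45
n = 11 (odd)
Middle value = 39

Median = 39


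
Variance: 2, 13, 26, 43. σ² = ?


Mean = 21.0000
Squared deviations: 361.0000, 64.0000, 25.0000, 484.0000
Sum = 934.0000
Variance = 934.0000/4 = 233.5000

Variance = 233.5000


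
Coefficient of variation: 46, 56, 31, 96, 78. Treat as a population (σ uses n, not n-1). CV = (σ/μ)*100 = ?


Mean = 61.4000
SD = 23.0790
CV = (23.0790/61.4000)*100 = 37.5879%

CV = 37.5879%


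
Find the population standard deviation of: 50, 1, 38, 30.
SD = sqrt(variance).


Mean = 29.7500
Variance = 326.1875
SD = sqrt(326.1875) = 18.0607

SD = 18.0607


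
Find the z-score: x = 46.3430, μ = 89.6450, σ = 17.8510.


z = (46.3430 - 89.6450)/17.8510
= -43.3020/17.8510
= -2.4257

z = -2.4257


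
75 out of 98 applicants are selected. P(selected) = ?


P = 75/98 = 0.7653

P = 0.7653


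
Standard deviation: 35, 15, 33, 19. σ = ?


Mean = 25.5000
Variance = 74.7500
SD = sqrt(74.7500) = 8.6458

SD = 8.6458


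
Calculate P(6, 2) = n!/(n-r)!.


P(6,2) = 6!/4!
= 720/24
= 30

P(6,2) = 30


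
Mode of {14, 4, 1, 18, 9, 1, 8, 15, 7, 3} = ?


Frequencies: 1:2, 3:1, 4:1, 7:1, 8:1, 9:1, 14:1, 15:1, 18:1
Max frequency = 2
Mode = 1

Mode = 1


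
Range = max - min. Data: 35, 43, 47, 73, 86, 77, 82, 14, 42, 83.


Max = 86, Min = 14
Range = 86 - 14 = 72

Range = 72


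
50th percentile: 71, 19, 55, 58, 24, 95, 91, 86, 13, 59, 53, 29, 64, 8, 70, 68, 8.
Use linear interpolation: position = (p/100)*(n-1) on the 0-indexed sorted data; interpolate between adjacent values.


Sorted: 8, 8, 13, 19, 24, 29, 53, 55, 58, 59, 64, 68, 70, 71, 86, 91, 95
n = 17
Index = 50/100 * 16 = 8.0000
Lower = data[8] = 58, Upper = data[9] = 59
P50 = 58 + 0*(1) = 58.0000

P50 = 58.0000


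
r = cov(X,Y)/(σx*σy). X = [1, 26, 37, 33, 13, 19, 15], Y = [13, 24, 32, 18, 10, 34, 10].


Mean X = 20.5714, Mean Y = 20.1429
SD X = 11.512194, SD Y = 9.326285
Cov = 62.918367
r = 62.918367/(11.512194*9.326285) = 0.5860

r = 0.5860


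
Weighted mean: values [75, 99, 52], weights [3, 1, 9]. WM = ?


Numerator = 75*3 + 99*1 + 52*9 = 792
Denominator = 3 + 1 + 9 = 13
WM = 792/13 = 60.9231

WM = 60.9231


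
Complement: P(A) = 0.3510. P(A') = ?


P(not A) = 1 - 0.3510 = 0.6490

P(not A) = 0.6490


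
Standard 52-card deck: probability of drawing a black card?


26 black cards in 52 cards
P = 26/52 = 0.5000

P = 0.5000


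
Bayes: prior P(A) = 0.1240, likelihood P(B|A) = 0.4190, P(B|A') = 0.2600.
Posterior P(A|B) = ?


P(B) = P(B|A)*P(A) + P(B|A')*P(A')
= 0.4190*0.1240 + 0.2600*0.8760
= 0.051956 + 0.227760 = 0.279716
P(A|B) = 0.051956/0.279716 = 0.1857

P(A|B) = 0.1857


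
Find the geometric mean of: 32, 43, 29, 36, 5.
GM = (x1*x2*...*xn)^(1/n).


Product = 32 × 43 × 29 × 36 × 5 = 7182720
GM = 7182720^(1/5) = 23.5103

GM = 23.5103


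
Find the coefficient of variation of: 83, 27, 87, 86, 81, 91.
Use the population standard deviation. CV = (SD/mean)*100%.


Mean = 75.8333
SD = 22.0637
CV = (22.0637/75.8333)*100 = 29.0950%

CV = 29.0950%


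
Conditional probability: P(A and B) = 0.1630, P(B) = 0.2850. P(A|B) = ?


P(A|B) = 0.1630/0.2850 = 0.5719

P(A|B) = 0.5719


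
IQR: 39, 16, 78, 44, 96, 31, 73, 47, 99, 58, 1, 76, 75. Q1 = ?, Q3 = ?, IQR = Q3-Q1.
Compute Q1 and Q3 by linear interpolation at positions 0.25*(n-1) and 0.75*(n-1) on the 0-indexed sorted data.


Sorted: 1, 16, 31, 39, 44, 47, 58, 73, 75, 76, 78, 96, 99
Q1 (25th %ile) = 39.0000
Q3 (75th %ile) = 76.0000
IQR = 76.0000 - 39.0000 = 37.0000

IQR = 37.0000


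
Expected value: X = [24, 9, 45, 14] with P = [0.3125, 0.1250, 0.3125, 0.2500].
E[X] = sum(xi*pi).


E[X] = 24*0.3125 + 9*0.1250 + 45*0.3125 + 14*0.2500
= 7.5000 + 1.1250 + 14.0625 + 3.5000
= 26.1875

E[X] = 26.1875


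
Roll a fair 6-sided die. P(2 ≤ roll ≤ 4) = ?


Favorable outcomes (2 ≤ roll ≤ 4): 3
Total outcomes = 6
P = 3/6 = 0.5000

P = 0.5000


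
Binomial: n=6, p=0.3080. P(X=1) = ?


C(6,1) = 6
p^1 = 0.308000
(1-p)^5 = 0.158683
P = 6 * 0.308000 * 0.158683 = 0.2932

P(X=1) = 0.2932


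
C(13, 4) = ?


C(13,4) = 13!/(4! × 9!)
= 6227020800/(24 × 362880)
= 715

C(13,4) = 715


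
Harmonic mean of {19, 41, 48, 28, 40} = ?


Sum of reciprocals = 1/19 + 1/41 + 1/48 + 1/28 + 1/40 = 0.158569
HM = 5/0.158569 = 31.5319

HM = 31.5319


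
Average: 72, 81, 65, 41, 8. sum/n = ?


Sum = 72 + 81 + 65 + 41 + 8 = 267
n = 5
Mean = 267/5 = 53.4000

Mean = 53.4000


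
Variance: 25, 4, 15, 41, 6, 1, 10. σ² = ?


Mean = 14.5714
Squared deviations: 108.7551, 111.7551, 0.1837, 698.4694, 73.4694, 184.1837, 20.8980
Sum = 1197.7143
Variance = 1197.7143/7 = 171.1020

Variance = 171.1020


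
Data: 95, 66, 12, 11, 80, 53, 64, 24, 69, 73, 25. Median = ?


Sorted: 11, 12, 24, 25, 53, 64, 66, 69, 73, 80, 95
n = 11 (odd)
Middle value = 64

Median = 64


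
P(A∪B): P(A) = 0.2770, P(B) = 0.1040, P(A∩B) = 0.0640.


P(A∪B) = 0.2770 + 0.1040 - 0.0640
= 0.3810 - 0.0640
= 0.3170

P(A∪B) = 0.3170


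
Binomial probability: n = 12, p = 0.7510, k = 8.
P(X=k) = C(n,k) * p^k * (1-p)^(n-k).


C(12,8) = 495
p^8 = 0.101186
(1-p)^4 = 0.003844
P = 495 * 0.101186 * 0.003844 = 0.1925

P(X=8) = 0.1925


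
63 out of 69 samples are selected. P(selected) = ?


P = 63/69 = 0.9130

P = 0.9130


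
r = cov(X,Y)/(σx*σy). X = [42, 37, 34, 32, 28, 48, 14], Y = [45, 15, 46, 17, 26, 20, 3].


Mean X = 33.5714, Mean Y = 24.5714
SD X = 10.054951, SD Y = 14.705268
Cov = 72.673469
r = 72.673469/(10.054951*14.705268) = 0.4915

r = 0.4915


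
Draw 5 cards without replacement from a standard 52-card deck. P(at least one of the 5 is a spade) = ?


P(at least one) = 1 - P(none)
P(none) = (39/52) × (38/51) × (37/50) × (36/49) × (35/48) = 0.221534
P(at least one) = 1 - 0.221534 = 0.7785

P = 0.7785


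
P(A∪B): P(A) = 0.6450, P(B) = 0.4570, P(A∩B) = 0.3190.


P(A∪B) = 0.6450 + 0.4570 - 0.3190
= 1.1020 - 0.3190
= 0.7830

P(A∪B) = 0.7830


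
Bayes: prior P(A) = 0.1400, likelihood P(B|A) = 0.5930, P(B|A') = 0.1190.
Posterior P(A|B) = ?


P(B) = P(B|A)*P(A) + P(B|A')*P(A')
= 0.5930*0.1400 + 0.1190*0.8600
= 0.083020 + 0.102340 = 0.185360
P(A|B) = 0.083020/0.185360 = 0.4479

P(A|B) = 0.4479


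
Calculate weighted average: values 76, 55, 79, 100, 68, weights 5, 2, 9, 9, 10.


Numerator = 76*5 + 55*2 + 79*9 + 100*9 + 68*10 = 2781
Denominator = 5 + 2 + 9 + 9 + 10 = 35
WM = 2781/35 = 79.4571

WM = 79.4571


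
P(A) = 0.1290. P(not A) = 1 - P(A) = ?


P(not A) = 1 - 0.1290 = 0.8710

P(not A) = 0.8710


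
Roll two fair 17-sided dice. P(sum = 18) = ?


Total outcomes = 17×17 = 289
Favorable (sum = 18): 17
P = 17/289 = 0.0588

P = 0.0588


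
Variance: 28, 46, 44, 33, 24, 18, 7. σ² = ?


Mean = 28.5714
Squared deviations: 0.3265, 303.7551, 238.0408, 19.6122, 20.8980, 111.7551, 465.3265
Sum = 1159.7143
Variance = 1159.7143/7 = 165.6735

Variance = 165.6735


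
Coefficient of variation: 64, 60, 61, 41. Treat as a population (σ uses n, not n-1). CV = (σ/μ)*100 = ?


Mean = 56.5000
SD = 9.0692
CV = (9.0692/56.5000)*100 = 16.0516%

CV = 16.0516%


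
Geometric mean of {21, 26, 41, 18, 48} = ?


Product = 21 × 26 × 41 × 18 × 48 = 19341504
GM = 19341504^(1/5) = 28.6614

GM = 28.6614


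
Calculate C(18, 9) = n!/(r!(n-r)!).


C(18,9) = 18!/(9! × 9!)
= 6402373705728000/(362880 × 362880)
= 48620

C(18,9) = 48620


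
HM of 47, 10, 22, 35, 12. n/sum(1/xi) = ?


Sum of reciprocals = 1/47 + 1/10 + 1/22 + 1/35 + 1/12 = 0.278636
HM = 5/0.278636 = 17.9446

HM = 17.9446


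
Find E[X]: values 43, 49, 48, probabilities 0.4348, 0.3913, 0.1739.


E[X] = 43*0.4348 + 49*0.3913 + 48*0.1739
= 18.6964 + 19.1737 + 8.3472
= 46.2173

E[X] = 46.2173


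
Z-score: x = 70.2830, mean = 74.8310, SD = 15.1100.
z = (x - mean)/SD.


z = (70.2830 - 74.8310)/15.1100
= -4.5480/15.1100
= -0.3010

z = -0.3010


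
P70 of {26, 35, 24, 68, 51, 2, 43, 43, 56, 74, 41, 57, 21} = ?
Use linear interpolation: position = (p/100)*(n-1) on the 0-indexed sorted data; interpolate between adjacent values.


Sorted: 2, 21, 24, 26, 35, 41, 43, 43, 51, 56, 57, 68, 74
n = 13
Index = 70/100 * 12 = 8.4000
Lower = data[8] = 51, Upper = data[9] = 56
P70 = 51 + 0.4000*(5) = 53.0000

P70 = 53.0000


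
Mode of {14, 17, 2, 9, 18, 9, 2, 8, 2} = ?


Frequencies: 2:3, 8:1, 9:2, 14:1, 17:1, 18:1
Max frequency = 3
Mode = 2

Mode = 2


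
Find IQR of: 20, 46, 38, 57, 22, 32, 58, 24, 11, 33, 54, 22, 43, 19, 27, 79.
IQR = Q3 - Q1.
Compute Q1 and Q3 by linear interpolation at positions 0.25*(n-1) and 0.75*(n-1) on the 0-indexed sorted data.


Sorted: 11, 19, 20, 22, 22, 24, 27, 32, 33, 38, 43, 46, 54, 57, 58, 79
Q1 (25th %ile) = 22.0000
Q3 (75th %ile) = 48.0000
IQR = 48.0000 - 22.0000 = 26.0000

IQR = 26.0000


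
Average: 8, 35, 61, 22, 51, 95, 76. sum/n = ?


Sum = 8 + 35 + 61 + 22 + 51 + 95 + 76 = 348
n = 7
Mean = 348/7 = 49.7143

Mean = 49.7143


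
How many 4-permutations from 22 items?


P(22,4) = 22!/18!
= 1124000727777607680000/6402373705728000
= 175560

P(22,4) = 175560


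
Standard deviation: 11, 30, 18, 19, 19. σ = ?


Mean = 19.4000
Variance = 37.0400
SD = sqrt(37.0400) = 6.0860

SD = 6.0860


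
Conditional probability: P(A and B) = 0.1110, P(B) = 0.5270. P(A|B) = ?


P(A|B) = 0.1110/0.5270 = 0.2106

P(A|B) = 0.2106


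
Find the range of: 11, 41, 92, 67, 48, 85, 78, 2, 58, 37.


Max = 92, Min = 2
Range = 92 - 2 = 90

Range = 90


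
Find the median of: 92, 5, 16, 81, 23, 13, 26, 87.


Sorted: 5, 13, 16, 23, 26, 81, 87, 92
n = 8 (even)
Middle values: 23 and 26
Median = (23+26)/2 = 24.5000

Median = 24.5000


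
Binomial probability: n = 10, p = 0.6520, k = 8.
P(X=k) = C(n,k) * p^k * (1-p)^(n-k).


C(10,8) = 45
p^8 = 0.032657
(1-p)^2 = 0.121104
P = 45 * 0.032657 * 0.121104 = 0.1780

P(X=8) = 0.1780


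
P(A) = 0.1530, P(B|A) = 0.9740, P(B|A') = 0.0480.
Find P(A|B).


P(B) = P(B|A)*P(A) + P(B|A')*P(A')
= 0.9740*0.1530 + 0.0480*0.8470
= 0.149022 + 0.040656 = 0.189678
P(A|B) = 0.149022/0.189678 = 0.7857

P(A|B) = 0.7857


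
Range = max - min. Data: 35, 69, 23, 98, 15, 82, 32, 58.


Max = 98, Min = 15
Range = 98 - 15 = 83

Range = 83


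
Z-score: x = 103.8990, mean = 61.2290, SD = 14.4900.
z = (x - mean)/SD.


z = (103.8990 - 61.2290)/14.4900
= 42.6700/14.4900
= 2.9448

z = 2.9448


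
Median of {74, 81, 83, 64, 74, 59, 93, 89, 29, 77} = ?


Sorted: 29, 59, 64, 74, 74, 77, 81, 83, 89, 93
n = 10 (even)
Middle values: 74 and 77
Median = (74+77)/2 = 75.5000

Median = 75.5000


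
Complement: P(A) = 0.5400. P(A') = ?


P(not A) = 1 - 0.5400 = 0.4600

P(not A) = 0.4600


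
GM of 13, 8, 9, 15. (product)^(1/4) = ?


Product = 13 × 8 × 9 × 15 = 14040
GM = 14040^(1/4) = 10.8853

GM = 10.8853


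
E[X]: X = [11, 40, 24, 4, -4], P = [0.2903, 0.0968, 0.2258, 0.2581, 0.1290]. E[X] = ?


E[X] = 11*0.2903 + 40*0.0968 + 24*0.2258 + 4*0.2581 - 4*0.1290
= 3.1933 + 3.8720 + 5.4192 + 1.0324 - 0.5160
= 13.0009

E[X] = 13.0009


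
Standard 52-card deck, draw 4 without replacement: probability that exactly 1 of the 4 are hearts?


Hypergeometric: P(X=1) = C(13,1)·C(39,3) / C(52,4)
= 13 × 9139 / 270725
= 118807/270725 = 0.4388

P = 0.4388


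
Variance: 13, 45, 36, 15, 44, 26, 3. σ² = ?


Mean = 26.0000
Squared deviations: 169.0000, 361.0000, 100.0000, 121.0000, 324.0000, 0, 529.0000
Sum = 1604.0000
Variance = 1604.0000/7 = 229.1429

Variance = 229.1429


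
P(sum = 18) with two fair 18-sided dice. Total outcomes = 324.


Total outcomes = 18×18 = 324
Favorable (sum = 18): 17
P = 17/324 = 0.0525

P = 0.0525


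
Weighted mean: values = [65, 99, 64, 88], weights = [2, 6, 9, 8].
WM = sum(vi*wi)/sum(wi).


Numerator = 65*2 + 99*6 + 64*9 + 88*8 = 2004
Denominator = 2 + 6 + 9 + 8 = 25
WM = 2004/25 = 80.1600

WM = 80.1600


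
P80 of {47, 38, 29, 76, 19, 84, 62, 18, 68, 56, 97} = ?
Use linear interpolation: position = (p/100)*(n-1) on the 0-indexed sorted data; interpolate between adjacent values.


Sorted: 18, 19, 29, 38, 47, 56, 62, 68, 76, 84, 97
n = 11
Index = 80/100 * 10 = 8.0000
Lower = data[8] = 76, Upper = data[9] = 84
P80 = 76 + 0*(8) = 76.0000

P80 = 76.0000


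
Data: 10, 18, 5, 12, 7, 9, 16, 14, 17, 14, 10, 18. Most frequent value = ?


Frequencies: 5:1, 7:1, 9:1, 10:2, 12:1, 14:2, 16:1, 17:1, 18:2
Max frequency = 2
Mode = 10, 14, 18

Mode = 10, 14, 18


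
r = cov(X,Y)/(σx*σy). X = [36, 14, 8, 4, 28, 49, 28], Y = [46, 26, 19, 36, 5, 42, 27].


Mean X = 23.8571, Mean Y = 28.7143
SD X = 14.913355, SD Y = 13.068110
Cov = 67.816327
r = 67.816327/(14.913355*13.068110) = 0.3480

r = 0.3480


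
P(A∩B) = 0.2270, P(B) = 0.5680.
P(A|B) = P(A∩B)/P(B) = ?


P(A|B) = 0.2270/0.5680 = 0.3996

P(A|B) = 0.3996


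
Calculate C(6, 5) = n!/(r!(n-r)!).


C(6,5) = 6!/(5! × 1!)
= 720/(120 × 1)
= 6

C(6,5) = 6


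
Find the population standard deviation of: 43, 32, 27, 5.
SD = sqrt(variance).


Mean = 26.7500
Variance = 191.1875
SD = sqrt(191.1875) = 13.8271

SD = 13.8271


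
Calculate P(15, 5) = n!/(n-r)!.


P(15,5) = 15!/10!
= 1307674368000/3628800
= 360360

P(15,5) = 360360


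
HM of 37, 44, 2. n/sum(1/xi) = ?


Sum of reciprocals = 1/37 + 1/44 + 1/2 = 0.549754
HM = 3/0.549754 = 5.4570

HM = 5.4570


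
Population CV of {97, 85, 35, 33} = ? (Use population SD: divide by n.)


Mean = 62.5000
SD = 28.8227
CV = (28.8227/62.5000)*100 = 46.1164%

CV = 46.1164%


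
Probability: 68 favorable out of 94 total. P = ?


P = 68/94 = 0.7234

P = 0.7234


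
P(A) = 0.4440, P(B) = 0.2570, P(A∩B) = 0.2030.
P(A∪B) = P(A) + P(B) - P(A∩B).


P(A∪B) = 0.4440 + 0.2570 - 0.2030
= 0.7010 - 0.2030
= 0.4980

P(A∪B) = 0.4980


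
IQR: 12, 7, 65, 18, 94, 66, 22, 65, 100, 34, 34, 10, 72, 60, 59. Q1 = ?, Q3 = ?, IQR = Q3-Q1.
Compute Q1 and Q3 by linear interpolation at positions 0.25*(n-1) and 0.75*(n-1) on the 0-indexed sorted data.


Sorted: 7, 10, 12, 18, 22, 34, 34, 59, 60, 65, 65, 66, 72, 94, 100
Q1 (25th %ile) = 20.0000
Q3 (75th %ile) = 65.5000
IQR = 65.5000 - 20.0000 = 45.5000

IQR = 45.5000


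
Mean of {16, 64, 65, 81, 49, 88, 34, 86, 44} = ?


Sum = 16 + 64 + 65 + 81 + 49 + 88 + 34 + 86 + 44 = 527
n = 9
Mean = 527/9 = 58.5556

Mean = 58.5556


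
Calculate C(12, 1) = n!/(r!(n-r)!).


C(12,1) = 12!/(1! × 11!)
= 479001600/(1 × 39916800)
= 12

C(12,1) = 12


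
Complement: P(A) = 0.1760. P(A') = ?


P(not A) = 1 - 0.1760 = 0.8240

P(not A) = 0.8240


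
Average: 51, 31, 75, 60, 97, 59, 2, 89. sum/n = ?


Sum = 51 + 31 + 75 + 60 + 97 + 59 + 2 + 89 = 464
n = 8
Mean = 464/8 = 58.0000

Mean = 58.0000


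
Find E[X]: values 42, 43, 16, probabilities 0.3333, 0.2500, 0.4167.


E[X] = 42*0.3333 + 43*0.2500 + 16*0.4167
= 13.9986 + 10.7500 + 6.6672
= 31.4158

E[X] = 31.4158


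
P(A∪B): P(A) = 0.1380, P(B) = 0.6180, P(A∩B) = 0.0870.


P(A∪B) = 0.1380 + 0.6180 - 0.0870
= 0.7560 - 0.0870
= 0.6690

P(A∪B) = 0.6690


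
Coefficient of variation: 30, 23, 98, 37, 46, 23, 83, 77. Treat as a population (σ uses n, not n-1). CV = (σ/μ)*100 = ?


Mean = 52.1250
SD = 27.6787
CV = (27.6787/52.1250)*100 = 53.1006%

CV = 53.1006%


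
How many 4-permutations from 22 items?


P(22,4) = 22!/18!
= 1124000727777607680000/6402373705728000
= 175560

P(22,4) = 175560


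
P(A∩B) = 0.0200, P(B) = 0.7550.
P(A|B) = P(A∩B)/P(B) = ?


P(A|B) = 0.0200/0.7550 = 0.0265

P(A|B) = 0.0265


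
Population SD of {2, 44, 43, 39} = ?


Mean = 32.0000
Variance = 303.5000
SD = sqrt(303.5000) = 17.4213

SD = 17.4213


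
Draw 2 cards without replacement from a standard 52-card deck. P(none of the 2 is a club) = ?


P(no clubs) = (39/52) × (38/51)
= 0.5588

P = 0.5588


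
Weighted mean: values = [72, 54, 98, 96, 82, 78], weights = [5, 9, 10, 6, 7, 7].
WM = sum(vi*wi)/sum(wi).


Numerator = 72*5 + 54*9 + 98*10 + 96*6 + 82*7 + 78*7 = 3522
Denominator = 5 + 9 + 10 + 6 + 7 + 7 = 44
WM = 3522/44 = 80.0455

WM = 80.0455


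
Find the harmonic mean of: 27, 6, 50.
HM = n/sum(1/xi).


Sum of reciprocals = 1/27 + 1/6 + 1/50 = 0.223704
HM = 3/0.223704 = 13.4106

HM = 13.4106


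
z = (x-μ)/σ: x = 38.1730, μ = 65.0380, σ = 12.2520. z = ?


z = (38.1730 - 65.0380)/12.2520
= -26.8650/12.2520
= -2.1927

z = -2.1927


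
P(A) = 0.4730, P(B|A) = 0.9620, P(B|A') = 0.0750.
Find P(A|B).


P(B) = P(B|A)*P(A) + P(B|A')*P(A')
= 0.9620*0.4730 + 0.0750*0.5270
= 0.455026 + 0.039525 = 0.494551
P(A|B) = 0.455026/0.494551 = 0.9201

P(A|B) = 0.9201


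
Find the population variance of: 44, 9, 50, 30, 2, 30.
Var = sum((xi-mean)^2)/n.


Mean = 27.5000
Squared deviations: 272.2500, 342.2500, 506.2500, 6.2500, 650.2500, 6.2500
Sum = 1783.5000
Variance = 1783.5000/6 = 297.2500

Variance = 297.2500


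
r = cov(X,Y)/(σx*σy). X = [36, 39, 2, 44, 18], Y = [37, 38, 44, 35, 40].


Mean X = 27.8000, Mean Y = 38.8000
SD X = 15.600000, SD Y = 3.059412
Cov = -46.240000
r = -46.240000/(15.600000*3.059412) = -0.9688

r = -0.9688


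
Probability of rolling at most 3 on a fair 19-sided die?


Favorable outcomes (roll ≤ 3): 3
Total outcomes = 19
P = 3/19 = 0.1579

P = 0.1579


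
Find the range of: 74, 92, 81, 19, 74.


Max = 92, Min = 19
Range = 92 - 19 = 73

Range = 73


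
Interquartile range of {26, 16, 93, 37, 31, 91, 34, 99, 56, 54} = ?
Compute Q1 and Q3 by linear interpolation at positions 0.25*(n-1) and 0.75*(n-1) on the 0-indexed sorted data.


Sorted: 16, 26, 31, 34, 37, 54, 56, 91, 93, 99
Q1 (25th %ile) = 31.7500
Q3 (75th %ile) = 82.2500
IQR = 82.2500 - 31.7500 = 50.5000

IQR = 50.5000


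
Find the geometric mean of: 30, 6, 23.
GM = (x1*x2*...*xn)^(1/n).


Product = 30 × 6 × 23 = 4140
GM = 4140^(1/3) = 16.0571

GM = 16.0571


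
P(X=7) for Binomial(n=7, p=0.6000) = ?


C(7,7) = 1
p^7 = 0.027994
(1-p)^0 = 1.000000
P = 1 * 0.027994 * 1.000000 = 0.0280

P(X=7) = 0.0280


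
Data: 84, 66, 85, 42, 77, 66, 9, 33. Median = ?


Sorted: 9, 33, 42, 66, 66, 77, 84, 85
n = 8 (even)
Middle values: 66 and 66
Median = (66+66)/2 = 66.0000

Median = 66.0000


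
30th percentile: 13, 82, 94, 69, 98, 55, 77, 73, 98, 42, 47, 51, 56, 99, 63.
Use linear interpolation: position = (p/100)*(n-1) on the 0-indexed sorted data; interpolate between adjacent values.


Sorted: 13, 42, 47, 51, 55, 56, 63, 69, 73, 77, 82, 94, 98, 98, 99
n = 15
Index = 30/100 * 14 = 4.2000
Lower = data[4] = 55, Upper = data[5] = 56
P30 = 55 + 0.2000*(1) = 55.2000

P30 = 55.2000


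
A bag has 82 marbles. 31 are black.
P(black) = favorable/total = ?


P = 31/82 = 0.3780

P = 0.3780


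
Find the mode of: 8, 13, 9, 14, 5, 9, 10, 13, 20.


Frequencies: 5:1, 8:1, 9:2, 10:1, 13:2, 14:1, 20:1
Max frequency = 2
Mode = 9, 13

Mode = 9, 13


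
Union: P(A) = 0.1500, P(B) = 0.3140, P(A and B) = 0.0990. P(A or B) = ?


P(A∪B) = 0.1500 + 0.3140 - 0.0990
= 0.4640 - 0.0990
= 0.3650

P(A∪B) = 0.3650


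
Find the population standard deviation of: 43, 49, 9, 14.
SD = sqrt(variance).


Mean = 28.7500
Variance = 305.1875
SD = sqrt(305.1875) = 17.4696

SD = 17.4696


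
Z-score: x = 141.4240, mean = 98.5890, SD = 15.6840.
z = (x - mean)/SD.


z = (141.4240 - 98.5890)/15.6840
= 42.8350/15.6840
= 2.7311

z = 2.7311


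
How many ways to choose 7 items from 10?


C(10,7) = 10!/(7! × 3!)
= 3628800/(5040 × 6)
= 120

C(10,7) = 120


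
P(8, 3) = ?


P(8,3) = 8!/5!
= 40320/120
= 336

P(8,3) = 336


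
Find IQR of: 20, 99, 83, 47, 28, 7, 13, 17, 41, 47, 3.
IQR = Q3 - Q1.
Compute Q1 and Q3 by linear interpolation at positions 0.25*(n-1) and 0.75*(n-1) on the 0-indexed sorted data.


Sorted: 3, 7, 13, 17, 20, 28, 41, 47, 47, 83, 99
Q1 (25th %ile) = 15.0000
Q3 (75th %ile) = 47.0000
IQR = 47.0000 - 15.0000 = 32.0000

IQR = 32.0000


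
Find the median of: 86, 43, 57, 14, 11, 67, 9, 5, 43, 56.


Sorted: 5, 9, 11, 14, 43, 43, 56, 57, 67, 86
n = 10 (even)
Middle values: 43 and 43
Median = (43+43)/2 = 43.0000

Median = 43.0000


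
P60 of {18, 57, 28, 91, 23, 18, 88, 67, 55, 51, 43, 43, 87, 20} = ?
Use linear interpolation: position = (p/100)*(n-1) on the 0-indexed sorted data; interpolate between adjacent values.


Sorted: 18, 18, 20, 23, 28, 43, 43, 51, 55, 57, 67, 87, 88, 91
n = 14
Index = 60/100 * 13 = 7.8000
Lower = data[7] = 51, Upper = data[8] = 55
P60 = 51 + 0.8000*(4) = 54.2000

P60 = 54.2000


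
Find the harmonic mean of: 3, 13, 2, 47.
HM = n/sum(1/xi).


Sum of reciprocals = 1/3 + 1/13 + 1/2 + 1/47 = 0.931533
HM = 4/0.931533 = 4.2940

HM = 4.2940


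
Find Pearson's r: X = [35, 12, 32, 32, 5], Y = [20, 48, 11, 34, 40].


Mean X = 23.2000, Mean Y = 30.6000
SD X = 12.253979, SD Y = 13.410444
Cov = -126.720000
r = -126.720000/(12.253979*13.410444) = -0.7711

r = -0.7711


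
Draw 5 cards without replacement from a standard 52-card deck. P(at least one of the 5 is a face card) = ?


P(at least one) = 1 - P(none)
P(none) = (40/52) × (39/51) × (38/50) × (37/49) × (36/48) = 0.253181
P(at least one) = 1 - 0.253181 = 0.7468

P = 0.7468


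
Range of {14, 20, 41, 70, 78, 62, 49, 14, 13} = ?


Max = 78, Min = 13
Range = 78 - 13 = 65

Range = 65


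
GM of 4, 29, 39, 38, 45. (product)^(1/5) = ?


Product = 4 × 29 × 39 × 38 × 45 = 7736040
GM = 7736040^(1/5) = 23.8618

GM = 23.8618


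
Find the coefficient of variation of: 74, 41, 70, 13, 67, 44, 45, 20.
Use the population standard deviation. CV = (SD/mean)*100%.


Mean = 46.7500
SD = 21.1881
CV = (21.1881/46.7500)*100 = 45.3222%

CV = 45.3222%


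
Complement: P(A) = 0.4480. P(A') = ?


P(not A) = 1 - 0.4480 = 0.5520

P(not A) = 0.5520


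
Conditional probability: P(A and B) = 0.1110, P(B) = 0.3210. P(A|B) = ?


P(A|B) = 0.1110/0.3210 = 0.3458

P(A|B) = 0.3458


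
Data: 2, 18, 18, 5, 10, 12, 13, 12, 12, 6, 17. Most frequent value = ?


Frequencies: 2:1, 5:1, 6:1, 10:1, 12:3, 13:1, 17:1, 18:2
Max frequency = 3
Mode = 12

Mode = 12


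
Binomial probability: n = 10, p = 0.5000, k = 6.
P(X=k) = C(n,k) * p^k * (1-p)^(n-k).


C(10,6) = 210
p^6 = 0.015625
(1-p)^4 = 0.062500
P = 210 * 0.015625 * 0.062500 = 0.2051

P(X=6) = 0.2051


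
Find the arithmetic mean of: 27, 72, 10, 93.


Sum = 27 + 72 + 10 + 93 = 202
n = 4
Mean = 202/4 = 50.5000

Mean = 50.5000


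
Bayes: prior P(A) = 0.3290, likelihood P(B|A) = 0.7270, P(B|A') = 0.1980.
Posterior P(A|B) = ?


P(B) = P(B|A)*P(A) + P(B|A')*P(A')
= 0.7270*0.3290 + 0.1980*0.6710
= 0.239183 + 0.132858 = 0.372041
P(A|B) = 0.239183/0.372041 = 0.6429

P(A|B) = 0.6429


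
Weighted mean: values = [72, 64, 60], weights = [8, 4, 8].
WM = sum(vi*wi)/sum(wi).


Numerator = 72*8 + 64*4 + 60*8 = 1312
Denominator = 8 + 4 + 8 = 20
WM = 1312/20 = 65.6000

WM = 65.6000


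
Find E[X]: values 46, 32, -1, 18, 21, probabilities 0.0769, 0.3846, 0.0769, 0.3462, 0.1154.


E[X] = 46*0.0769 + 32*0.3846 - 1*0.0769 + 18*0.3462 + 21*0.1154
= 3.5374 + 12.3072 - 0.0769 + 6.2316 + 2.4234
= 24.4227

E[X] = 24.4227


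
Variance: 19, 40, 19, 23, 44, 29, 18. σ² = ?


Mean = 27.4286
Squared deviations: 71.0408, 158.0408, 71.0408, 19.6122, 274.6122, 2.4694, 88.8980
Sum = 685.7143
Variance = 685.7143/7 = 97.9592

Variance = 97.9592


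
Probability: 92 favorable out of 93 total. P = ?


P = 92/93 = 0.9892

P = 0.9892


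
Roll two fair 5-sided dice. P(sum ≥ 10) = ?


Total outcomes = 5×5 = 25
Favorable (sum ≥ 10): 1
P = 1/25 = 0.0400

P = 0.0400


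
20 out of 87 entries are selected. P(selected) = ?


P = 20/87 = 0.2299

P = 0.2299


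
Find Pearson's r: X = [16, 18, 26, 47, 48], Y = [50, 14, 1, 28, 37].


Mean X = 31.0000, Mean Y = 26.0000
SD X = 13.885244, SD Y = 17.146428
Cov = 28.000000
r = 28.000000/(13.885244*17.146428) = 0.1176

r = 0.1176


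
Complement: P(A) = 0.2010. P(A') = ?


P(not A) = 1 - 0.2010 = 0.7990

P(not A) = 0.7990


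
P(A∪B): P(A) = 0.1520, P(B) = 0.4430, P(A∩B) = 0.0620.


P(A∪B) = 0.1520 + 0.4430 - 0.0620
= 0.5950 - 0.0620
= 0.5330

P(A∪B) = 0.5330


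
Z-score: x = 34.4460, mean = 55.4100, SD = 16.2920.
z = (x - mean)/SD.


z = (34.4460 - 55.4100)/16.2920
= -20.9640/16.2920
= -1.2868

z = -1.2868


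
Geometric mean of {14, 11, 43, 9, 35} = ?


Product = 14 × 11 × 43 × 9 × 35 = 2085930
GM = 2085930^(1/5) = 18.3595

GM = 18.3595


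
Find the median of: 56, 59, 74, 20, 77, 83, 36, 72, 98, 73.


Sorted: 20, 36, 56, 59, 72, 73, 74, 77, 83, 98
n = 10 (even)
Middle values: 72 and 73
Median = (72+73)/2 = 72.5000

Median = 72.5000


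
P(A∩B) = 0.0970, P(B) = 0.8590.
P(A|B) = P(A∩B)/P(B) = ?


P(A|B) = 0.0970/0.8590 = 0.1129

P(A|B) = 0.1129


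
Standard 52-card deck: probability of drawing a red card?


26 red cards in 52 cards
P = 26/52 = 0.5000

P = 0.5000


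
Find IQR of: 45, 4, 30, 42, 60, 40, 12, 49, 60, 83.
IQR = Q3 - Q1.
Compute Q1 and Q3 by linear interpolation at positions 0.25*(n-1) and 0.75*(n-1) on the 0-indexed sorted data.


Sorted: 4, 12, 30, 40, 42, 45, 49, 60, 60, 83
Q1 (25th %ile) = 32.5000
Q3 (75th %ile) = 57.2500
IQR = 57.2500 - 32.5000 = 24.7500

IQR = 24.7500


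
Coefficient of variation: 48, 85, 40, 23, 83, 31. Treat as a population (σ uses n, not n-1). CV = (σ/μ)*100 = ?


Mean = 51.6667
SD = 24.1224
CV = (24.1224/51.6667)*100 = 46.6885%

CV = 46.6885%


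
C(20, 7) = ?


C(20,7) = 20!/(7! × 13!)
= 2432902008176640000/(5040 × 6227020800)
= 77520

C(20,7) = 77520


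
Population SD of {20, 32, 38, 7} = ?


Mean = 24.2500
Variance = 141.1875
SD = sqrt(141.1875) = 11.8822

SD = 11.8822


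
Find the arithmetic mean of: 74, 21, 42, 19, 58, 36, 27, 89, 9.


Sum = 74 + 21 + 42 + 19 + 58 + 36 + 27 + 89 + 9 = 375
n = 9
Mean = 375/9 = 41.6667

Mean = 41.6667


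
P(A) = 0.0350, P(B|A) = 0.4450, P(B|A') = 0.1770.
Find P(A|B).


P(B) = P(B|A)*P(A) + P(B|A')*P(A')
= 0.4450*0.0350 + 0.1770*0.9650
= 0.015575 + 0.170805 = 0.186380
P(A|B) = 0.015575/0.186380 = 0.0836

P(A|B) = 0.0836


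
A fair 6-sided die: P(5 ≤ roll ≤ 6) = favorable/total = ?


Favorable outcomes (5 ≤ roll ≤ 6): 2
Total outcomes = 6
P = 2/6 = 0.3333

P = 0.3333


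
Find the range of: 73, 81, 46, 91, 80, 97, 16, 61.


Max = 97, Min = 16
Range = 97 - 16 = 81

Range = 81


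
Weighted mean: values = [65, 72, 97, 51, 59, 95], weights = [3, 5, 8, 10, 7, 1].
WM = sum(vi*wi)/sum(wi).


Numerator = 65*3 + 72*5 + 97*8 + 51*10 + 59*7 + 95*1 = 2349
Denominator = 3 + 5 + 8 + 10 + 7 + 1 = 34
WM = 2349/34 = 69.0882

WM = 69.0882


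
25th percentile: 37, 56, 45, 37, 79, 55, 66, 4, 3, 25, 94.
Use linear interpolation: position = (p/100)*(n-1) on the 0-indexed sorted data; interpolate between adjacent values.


Sorted: 3, 4, 25, 37, 37, 45, 55, 56, 66, 79, 94
n = 11
Index = 25/100 * 10 = 2.5000
Lower = data[2] = 25, Upper = data[3] = 37
P25 = 25 + 0.5000*(12) = 31.0000

P25 = 31.0000


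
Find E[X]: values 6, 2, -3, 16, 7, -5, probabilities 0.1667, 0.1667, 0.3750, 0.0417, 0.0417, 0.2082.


E[X] = 6*0.1667 + 2*0.1667 - 3*0.3750 + 16*0.0417 + 7*0.0417 - 5*0.2082
= 1.0002 + 0.3334 - 1.1250 + 0.6672 + 0.2919 - 1.0410
= 0.1267

E[X] = 0.1267


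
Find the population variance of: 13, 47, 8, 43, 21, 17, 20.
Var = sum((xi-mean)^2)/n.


Mean = 24.1429
Squared deviations: 124.1633, 522.4490, 260.5918, 355.5918, 9.8776, 51.0204, 17.1633
Sum = 1340.8571
Variance = 1340.8571/7 = 191.5510

Variance = 191.5510


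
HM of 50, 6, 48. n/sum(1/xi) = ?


Sum of reciprocals = 1/50 + 1/6 + 1/48 = 0.207500
HM = 3/0.207500 = 14.4578

HM = 14.4578


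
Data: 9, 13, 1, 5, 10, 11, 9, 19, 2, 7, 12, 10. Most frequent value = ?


Frequencies: 1:1, 2:1, 5:1, 7:1, 9:2, 10:2, 11:1, 12:1, 13:1, 19:1
Max frequency = 2
Mode = 9, 10

Mode = 9, 10


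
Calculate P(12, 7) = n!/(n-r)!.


P(12,7) = 12!/5!
= 479001600/120
= 3991680

P(12,7) = 3991680


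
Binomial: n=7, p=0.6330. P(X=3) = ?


C(7,3) = 35
p^3 = 0.253636
(1-p)^4 = 0.018141
P = 35 * 0.253636 * 0.018141 = 0.1610

P(X=3) = 0.1610


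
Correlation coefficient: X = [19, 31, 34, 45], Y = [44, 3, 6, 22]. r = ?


Mean X = 32.2500, Mean Y = 18.7500
SD X = 9.256754, SD Y = 16.269219
Cov = -73.937500
r = -73.937500/(9.256754*16.269219) = -0.4910

r = -0.4910


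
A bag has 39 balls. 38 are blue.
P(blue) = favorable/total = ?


P = 38/39 = 0.9744

P = 0.9744


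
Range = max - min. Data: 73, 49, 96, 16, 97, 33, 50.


Max = 97, Min = 16
Range = 97 - 16 = 81

Range = 81


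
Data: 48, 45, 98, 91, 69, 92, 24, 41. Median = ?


Sorted: 24, 41, 45, 48, 69, 91, 92, 98
n = 8 (even)
Middle values: 48 and 69
Median = (48+69)/2 = 58.5000

Median = 58.5000


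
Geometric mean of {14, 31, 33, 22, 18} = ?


Product = 14 × 31 × 33 × 22 × 18 = 5671512
GM = 5671512^(1/5) = 22.4254

GM = 22.4254


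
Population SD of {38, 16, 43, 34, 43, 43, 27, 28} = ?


Mean = 34.0000
Variance = 83.5000
SD = sqrt(83.5000) = 9.1378

SD = 9.1378


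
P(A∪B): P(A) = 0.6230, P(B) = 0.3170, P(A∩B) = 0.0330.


P(A∪B) = 0.6230 + 0.3170 - 0.0330
= 0.9400 - 0.0330
= 0.9070

P(A∪B) = 0.9070


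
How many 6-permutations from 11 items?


P(11,6) = 11!/5!
= 39916800/120
= 332640

P(11,6) = 332640


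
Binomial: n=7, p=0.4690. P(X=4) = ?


C(7,4) = 35
p^4 = 0.048383
(1-p)^3 = 0.149721
P = 35 * 0.048383 * 0.149721 = 0.2535

P(X=4) = 0.2535


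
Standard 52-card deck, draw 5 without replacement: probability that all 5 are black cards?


P(all black cards) = (26/52) × (25/51) × (24/50) × (23/49) × (22/48)
= 0.0253

P = 0.0253


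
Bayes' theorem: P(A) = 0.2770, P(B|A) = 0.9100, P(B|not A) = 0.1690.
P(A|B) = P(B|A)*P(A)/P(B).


P(B) = P(B|A)*P(A) + P(B|A')*P(A')
= 0.9100*0.2770 + 0.1690*0.7230
= 0.252070 + 0.122187 = 0.374257
P(A|B) = 0.252070/0.374257 = 0.6735

P(A|B) = 0.6735


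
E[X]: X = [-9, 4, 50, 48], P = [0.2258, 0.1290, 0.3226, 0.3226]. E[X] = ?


E[X] = -9*0.2258 + 4*0.1290 + 50*0.3226 + 48*0.3226
= -2.0322 + 0.5160 + 16.1300 + 15.4848
= 30.0986

E[X] = 30.0986


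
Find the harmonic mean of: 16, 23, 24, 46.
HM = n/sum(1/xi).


Sum of reciprocals = 1/16 + 1/23 + 1/24 + 1/46 = 0.169384
HM = 4/0.169384 = 23.6150

HM = 23.6150


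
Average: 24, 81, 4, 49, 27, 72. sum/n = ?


Sum = 24 + 81 + 4 + 49 + 27 + 72 = 257
n = 6
Mean = 257/6 = 42.8333

Mean = 42.8333


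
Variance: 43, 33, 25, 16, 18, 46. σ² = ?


Mean = 30.1667
Squared deviations: 164.6944, 8.0278, 26.6944, 200.6944, 148.0278, 250.6944
Sum = 798.8333
Variance = 798.8333/6 = 133.1389

Variance = 133.1389


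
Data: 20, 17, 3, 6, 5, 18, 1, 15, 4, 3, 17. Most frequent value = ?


Frequencies: 1:1, 3:2, 4:1, 5:1, 6:1, 15:1, 17:2, 18:1, 20:1
Max frequency = 2
Mode = 3, 17

Mode = 3, 17


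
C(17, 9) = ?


C(17,9) = 17!/(9! × 8!)
= 355687428096000/(362880 × 40320)
= 24310

C(17,9) = 24310


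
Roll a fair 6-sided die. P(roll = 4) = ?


Favorable outcomes (roll = 4): 1
Total outcomes = 6
P = 1/6 = 0.1667

P = 0.1667


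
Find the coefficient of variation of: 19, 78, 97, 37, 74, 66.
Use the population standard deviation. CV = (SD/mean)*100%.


Mean = 61.8333
SD = 26.1879
CV = (26.1879/61.8333)*100 = 42.3524%

CV = 42.3524%


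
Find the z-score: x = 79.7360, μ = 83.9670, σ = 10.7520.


z = (79.7360 - 83.9670)/10.7520
= -4.2310/10.7520
= -0.3935

z = -0.3935


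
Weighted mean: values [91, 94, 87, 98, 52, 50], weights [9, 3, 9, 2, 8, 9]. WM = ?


Numerator = 91*9 + 94*3 + 87*9 + 98*2 + 52*8 + 50*9 = 2946
Denominator = 9 + 3 + 9 + 2 + 8 + 9 = 40
WM = 2946/40 = 73.6500

WM = 73.6500


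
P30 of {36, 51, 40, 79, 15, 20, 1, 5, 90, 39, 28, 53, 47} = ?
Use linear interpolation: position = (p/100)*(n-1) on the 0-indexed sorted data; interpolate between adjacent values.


Sorted: 1, 5, 15, 20, 28, 36, 39, 40, 47, 51, 53, 79, 90
n = 13
Index = 30/100 * 12 = 3.6000
Lower = data[3] = 20, Upper = data[4] = 28
P30 = 20 + 0.6000*(8) = 24.8000

P30 = 24.8000


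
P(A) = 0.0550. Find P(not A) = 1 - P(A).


P(not A) = 1 - 0.0550 = 0.9450

P(not A) = 0.9450


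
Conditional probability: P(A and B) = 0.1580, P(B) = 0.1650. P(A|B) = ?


P(A|B) = 0.1580/0.1650 = 0.9576

P(A|B) = 0.9576


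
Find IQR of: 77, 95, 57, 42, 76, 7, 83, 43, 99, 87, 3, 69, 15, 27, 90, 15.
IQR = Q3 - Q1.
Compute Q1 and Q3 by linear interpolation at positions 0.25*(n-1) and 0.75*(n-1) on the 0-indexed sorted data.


Sorted: 3, 7, 15, 15, 27, 42, 43, 57, 69, 76, 77, 83, 87, 90, 95, 99
Q1 (25th %ile) = 24.0000
Q3 (75th %ile) = 84.0000
IQR = 84.0000 - 24.0000 = 60.0000

IQR = 60.0000


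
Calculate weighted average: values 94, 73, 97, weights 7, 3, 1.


Numerator = 94*7 + 73*3 + 97*1 = 974
Denominator = 7 + 3 + 1 = 11
WM = 974/11 = 88.5455

WM = 88.5455


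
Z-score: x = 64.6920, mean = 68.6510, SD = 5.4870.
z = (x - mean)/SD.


z = (64.6920 - 68.6510)/5.4870
= -3.9590/5.4870
= -0.7215

z = -0.7215


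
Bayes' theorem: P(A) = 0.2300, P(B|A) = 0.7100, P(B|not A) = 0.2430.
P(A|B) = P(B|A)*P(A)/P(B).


P(B) = P(B|A)*P(A) + P(B|A')*P(A')
= 0.7100*0.2300 + 0.2430*0.7700
= 0.163300 + 0.187110 = 0.350410
P(A|B) = 0.163300/0.350410 = 0.4660

P(A|B) = 0.4660


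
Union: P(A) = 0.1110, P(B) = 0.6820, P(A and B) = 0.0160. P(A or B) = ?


P(A∪B) = 0.1110 + 0.6820 - 0.0160
= 0.7930 - 0.0160
= 0.7770

P(A∪B) = 0.7770


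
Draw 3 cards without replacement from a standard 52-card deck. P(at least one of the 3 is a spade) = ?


P(at least one) = 1 - P(none)
P(none) = (39/52) × (38/51) × (37/50) = 0.413529
P(at least one) = 1 - 0.413529 = 0.5865

P = 0.5865


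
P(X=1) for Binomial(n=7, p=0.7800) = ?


C(7,1) = 7
p^1 = 0.780000
(1-p)^6 = 0.000113
P = 7 * 0.780000 * 0.000113 = 0.0006

P(X=1) = 0.0006


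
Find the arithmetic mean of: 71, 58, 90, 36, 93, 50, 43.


Sum = 71 + 58 + 90 + 36 + 93 + 50 + 43 = 441
n = 7
Mean = 441/7 = 63.0000

Mean = 63.0000


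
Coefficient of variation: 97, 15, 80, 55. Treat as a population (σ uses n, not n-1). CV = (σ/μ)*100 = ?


Mean = 61.7500
SD = 30.8494
CV = (30.8494/61.7500)*100 = 49.9586%

CV = 49.9586%


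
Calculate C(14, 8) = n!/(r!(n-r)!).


C(14,8) = 14!/(8! × 6!)
= 87178291200/(40320 × 720)
= 3003

C(14,8) = 3003


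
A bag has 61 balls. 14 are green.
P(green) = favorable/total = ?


P = 14/61 = 0.2295

P = 0.2295


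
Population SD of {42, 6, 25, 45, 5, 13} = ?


Mean = 22.6667
Variance = 260.2222
SD = sqrt(260.2222) = 16.1314

SD = 16.1314


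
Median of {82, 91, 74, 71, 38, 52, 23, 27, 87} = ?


Sorted: 23, 27, 38, 52, 71, 74, 82, 87, 91
n = 9 (odd)
Middle value = 71

Median = 71


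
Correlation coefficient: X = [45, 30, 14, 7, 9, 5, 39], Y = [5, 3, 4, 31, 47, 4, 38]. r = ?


Mean X = 21.2857, Mean Y = 18.8571
SD X = 15.238244, SD Y = 17.691229
Cov = -42.387755
r = -42.387755/(15.238244*17.691229) = -0.1572

r = -0.1572


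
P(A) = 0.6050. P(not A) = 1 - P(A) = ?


P(not A) = 1 - 0.6050 = 0.3950

P(not A) = 0.3950


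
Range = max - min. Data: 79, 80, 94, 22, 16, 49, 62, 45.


Max = 94, Min = 16
Range = 94 - 16 = 78

Range = 78


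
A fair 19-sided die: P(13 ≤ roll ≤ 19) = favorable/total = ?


Favorable outcomes (13 ≤ roll ≤ 19): 7
Total outcomes = 19
P = 7/19 = 0.3684

P = 0.3684


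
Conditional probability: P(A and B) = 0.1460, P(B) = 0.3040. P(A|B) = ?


P(A|B) = 0.1460/0.3040 = 0.4803

P(A|B) = 0.4803


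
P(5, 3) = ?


P(5,3) = 5!/2!
= 120/2
= 60

P(5,3) = 60


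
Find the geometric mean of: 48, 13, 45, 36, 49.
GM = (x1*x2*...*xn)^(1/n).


Product = 48 × 13 × 45 × 36 × 49 = 49533120
GM = 49533120^(1/5) = 34.5923

GM = 34.5923


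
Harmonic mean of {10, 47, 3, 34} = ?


Sum of reciprocals = 1/10 + 1/47 + 1/3 + 1/34 = 0.484022
HM = 4/0.484022 = 8.2641

HM = 8.2641


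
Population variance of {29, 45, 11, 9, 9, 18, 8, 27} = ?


Mean = 19.5000
Squared deviations: 90.2500, 650.2500, 72.2500, 110.2500, 110.2500, 2.2500, 132.2500, 56.2500
Sum = 1224.0000
Variance = 1224.0000/8 = 153.0000

Variance = 153.0000


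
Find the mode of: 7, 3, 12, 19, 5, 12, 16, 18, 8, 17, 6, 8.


Frequencies: 3:1, 5:1, 6:1, 7:1, 8:2, 12:2, 16:1, 17:1, 18:1, 19:1
Max frequency = 2
Mode = 8, 12

Mode = 8, 12


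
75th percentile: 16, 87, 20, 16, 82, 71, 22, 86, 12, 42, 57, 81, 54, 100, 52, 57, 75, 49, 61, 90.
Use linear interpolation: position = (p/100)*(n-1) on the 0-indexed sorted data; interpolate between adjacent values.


Sorted: 12, 16, 16, 20, 22, 42, 49, 52, 54, 57, 57, 61, 71, 75, 81, 82, 86, 87, 90, 100
n = 20
Index = 75/100 * 19 = 14.2500
Lower = data[14] = 81, Upper = data[15] = 82
P75 = 81 + 0.2500*(1) = 81.2500

P75 = 81.2500


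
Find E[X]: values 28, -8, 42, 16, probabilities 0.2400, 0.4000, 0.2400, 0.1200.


E[X] = 28*0.2400 - 8*0.4000 + 42*0.2400 + 16*0.1200
= 6.7200 - 3.2000 + 10.0800 + 1.9200
= 15.5200

E[X] = 15.5200


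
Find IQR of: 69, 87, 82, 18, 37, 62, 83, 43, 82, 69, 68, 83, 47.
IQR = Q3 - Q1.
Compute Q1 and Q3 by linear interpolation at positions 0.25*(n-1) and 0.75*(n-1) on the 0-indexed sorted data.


Sorted: 18, 37, 43, 47, 62, 68, 69, 69, 82, 82, 83, 83, 87
Q1 (25th %ile) = 47.0000
Q3 (75th %ile) = 82.0000
IQR = 82.0000 - 47.0000 = 35.0000

IQR = 35.0000


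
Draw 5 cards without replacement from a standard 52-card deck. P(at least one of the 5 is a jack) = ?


P(at least one) = 1 - P(none)
P(none) = (48/52) × (47/51) × (46/50) × (45/49) × (44/48) = 0.658842
P(at least one) = 1 - 0.658842 = 0.3412

P = 0.3412


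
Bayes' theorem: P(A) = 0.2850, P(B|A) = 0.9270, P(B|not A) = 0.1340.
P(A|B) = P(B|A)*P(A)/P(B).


P(B) = P(B|A)*P(A) + P(B|A')*P(A')
= 0.9270*0.2850 + 0.1340*0.7150
= 0.264195 + 0.095810 = 0.360005
P(A|B) = 0.264195/0.360005 = 0.7339

P(A|B) = 0.7339
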